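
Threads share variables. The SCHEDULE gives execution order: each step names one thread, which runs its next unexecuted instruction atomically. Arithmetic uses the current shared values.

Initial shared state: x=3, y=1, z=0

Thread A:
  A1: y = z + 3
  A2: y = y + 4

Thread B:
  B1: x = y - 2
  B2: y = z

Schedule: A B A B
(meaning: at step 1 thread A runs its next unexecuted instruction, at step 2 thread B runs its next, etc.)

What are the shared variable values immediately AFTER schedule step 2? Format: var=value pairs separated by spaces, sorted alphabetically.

Answer: x=1 y=3 z=0

Derivation:
Step 1: thread A executes A1 (y = z + 3). Shared: x=3 y=3 z=0. PCs: A@1 B@0
Step 2: thread B executes B1 (x = y - 2). Shared: x=1 y=3 z=0. PCs: A@1 B@1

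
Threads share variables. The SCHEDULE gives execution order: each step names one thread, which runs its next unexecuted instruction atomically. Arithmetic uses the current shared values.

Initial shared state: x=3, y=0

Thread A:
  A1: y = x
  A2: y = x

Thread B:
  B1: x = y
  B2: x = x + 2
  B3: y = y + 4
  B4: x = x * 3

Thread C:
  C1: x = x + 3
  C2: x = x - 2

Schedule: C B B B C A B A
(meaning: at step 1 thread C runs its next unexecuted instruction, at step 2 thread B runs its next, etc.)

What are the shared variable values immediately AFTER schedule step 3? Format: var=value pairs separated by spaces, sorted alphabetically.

Step 1: thread C executes C1 (x = x + 3). Shared: x=6 y=0. PCs: A@0 B@0 C@1
Step 2: thread B executes B1 (x = y). Shared: x=0 y=0. PCs: A@0 B@1 C@1
Step 3: thread B executes B2 (x = x + 2). Shared: x=2 y=0. PCs: A@0 B@2 C@1

Answer: x=2 y=0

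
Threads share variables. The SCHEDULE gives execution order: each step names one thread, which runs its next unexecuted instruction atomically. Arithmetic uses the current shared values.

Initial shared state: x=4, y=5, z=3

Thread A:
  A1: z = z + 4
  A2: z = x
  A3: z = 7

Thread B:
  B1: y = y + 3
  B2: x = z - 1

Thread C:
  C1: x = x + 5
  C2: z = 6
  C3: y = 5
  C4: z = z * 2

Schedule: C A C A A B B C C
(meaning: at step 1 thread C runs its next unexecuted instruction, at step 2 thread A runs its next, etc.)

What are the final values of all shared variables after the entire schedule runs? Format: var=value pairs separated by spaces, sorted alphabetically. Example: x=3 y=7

Answer: x=6 y=5 z=14

Derivation:
Step 1: thread C executes C1 (x = x + 5). Shared: x=9 y=5 z=3. PCs: A@0 B@0 C@1
Step 2: thread A executes A1 (z = z + 4). Shared: x=9 y=5 z=7. PCs: A@1 B@0 C@1
Step 3: thread C executes C2 (z = 6). Shared: x=9 y=5 z=6. PCs: A@1 B@0 C@2
Step 4: thread A executes A2 (z = x). Shared: x=9 y=5 z=9. PCs: A@2 B@0 C@2
Step 5: thread A executes A3 (z = 7). Shared: x=9 y=5 z=7. PCs: A@3 B@0 C@2
Step 6: thread B executes B1 (y = y + 3). Shared: x=9 y=8 z=7. PCs: A@3 B@1 C@2
Step 7: thread B executes B2 (x = z - 1). Shared: x=6 y=8 z=7. PCs: A@3 B@2 C@2
Step 8: thread C executes C3 (y = 5). Shared: x=6 y=5 z=7. PCs: A@3 B@2 C@3
Step 9: thread C executes C4 (z = z * 2). Shared: x=6 y=5 z=14. PCs: A@3 B@2 C@4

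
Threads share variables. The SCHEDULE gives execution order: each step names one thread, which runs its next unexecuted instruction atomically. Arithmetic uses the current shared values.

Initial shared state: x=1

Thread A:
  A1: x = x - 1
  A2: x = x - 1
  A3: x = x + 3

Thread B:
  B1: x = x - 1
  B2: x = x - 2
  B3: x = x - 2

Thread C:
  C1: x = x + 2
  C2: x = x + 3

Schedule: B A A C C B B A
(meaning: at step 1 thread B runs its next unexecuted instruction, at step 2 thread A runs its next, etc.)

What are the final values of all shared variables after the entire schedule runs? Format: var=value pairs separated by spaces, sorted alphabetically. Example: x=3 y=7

Step 1: thread B executes B1 (x = x - 1). Shared: x=0. PCs: A@0 B@1 C@0
Step 2: thread A executes A1 (x = x - 1). Shared: x=-1. PCs: A@1 B@1 C@0
Step 3: thread A executes A2 (x = x - 1). Shared: x=-2. PCs: A@2 B@1 C@0
Step 4: thread C executes C1 (x = x + 2). Shared: x=0. PCs: A@2 B@1 C@1
Step 5: thread C executes C2 (x = x + 3). Shared: x=3. PCs: A@2 B@1 C@2
Step 6: thread B executes B2 (x = x - 2). Shared: x=1. PCs: A@2 B@2 C@2
Step 7: thread B executes B3 (x = x - 2). Shared: x=-1. PCs: A@2 B@3 C@2
Step 8: thread A executes A3 (x = x + 3). Shared: x=2. PCs: A@3 B@3 C@2

Answer: x=2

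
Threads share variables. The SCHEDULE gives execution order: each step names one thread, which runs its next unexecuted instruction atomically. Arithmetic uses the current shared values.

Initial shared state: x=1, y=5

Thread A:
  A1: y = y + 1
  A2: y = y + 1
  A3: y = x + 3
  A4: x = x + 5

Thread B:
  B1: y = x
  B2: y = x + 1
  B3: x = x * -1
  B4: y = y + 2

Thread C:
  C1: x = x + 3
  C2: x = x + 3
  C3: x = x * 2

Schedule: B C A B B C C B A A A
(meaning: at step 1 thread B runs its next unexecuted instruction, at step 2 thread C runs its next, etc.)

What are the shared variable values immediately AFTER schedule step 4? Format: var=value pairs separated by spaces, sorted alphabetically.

Answer: x=4 y=5

Derivation:
Step 1: thread B executes B1 (y = x). Shared: x=1 y=1. PCs: A@0 B@1 C@0
Step 2: thread C executes C1 (x = x + 3). Shared: x=4 y=1. PCs: A@0 B@1 C@1
Step 3: thread A executes A1 (y = y + 1). Shared: x=4 y=2. PCs: A@1 B@1 C@1
Step 4: thread B executes B2 (y = x + 1). Shared: x=4 y=5. PCs: A@1 B@2 C@1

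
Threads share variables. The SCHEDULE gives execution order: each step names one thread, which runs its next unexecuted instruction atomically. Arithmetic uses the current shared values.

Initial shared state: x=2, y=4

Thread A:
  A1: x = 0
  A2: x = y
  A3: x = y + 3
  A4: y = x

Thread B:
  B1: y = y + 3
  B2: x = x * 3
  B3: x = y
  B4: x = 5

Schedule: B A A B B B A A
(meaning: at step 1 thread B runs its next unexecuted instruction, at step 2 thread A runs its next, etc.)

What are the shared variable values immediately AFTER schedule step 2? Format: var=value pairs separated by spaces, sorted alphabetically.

Step 1: thread B executes B1 (y = y + 3). Shared: x=2 y=7. PCs: A@0 B@1
Step 2: thread A executes A1 (x = 0). Shared: x=0 y=7. PCs: A@1 B@1

Answer: x=0 y=7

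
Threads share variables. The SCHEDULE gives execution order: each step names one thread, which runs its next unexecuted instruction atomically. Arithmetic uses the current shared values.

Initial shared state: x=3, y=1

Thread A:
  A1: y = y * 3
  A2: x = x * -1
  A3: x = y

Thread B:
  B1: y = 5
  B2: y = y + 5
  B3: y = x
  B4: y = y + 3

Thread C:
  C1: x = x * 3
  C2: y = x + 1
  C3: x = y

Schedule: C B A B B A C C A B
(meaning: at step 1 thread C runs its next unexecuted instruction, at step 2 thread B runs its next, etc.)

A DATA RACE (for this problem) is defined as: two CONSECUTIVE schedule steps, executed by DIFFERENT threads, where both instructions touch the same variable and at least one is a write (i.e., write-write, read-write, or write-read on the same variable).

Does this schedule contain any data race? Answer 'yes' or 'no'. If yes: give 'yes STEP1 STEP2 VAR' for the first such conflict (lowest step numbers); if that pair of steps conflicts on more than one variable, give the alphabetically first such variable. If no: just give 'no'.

Answer: yes 2 3 y

Derivation:
Steps 1,2: C(r=x,w=x) vs B(r=-,w=y). No conflict.
Steps 2,3: B(y = 5) vs A(y = y * 3). RACE on y (W-W).
Steps 3,4: A(y = y * 3) vs B(y = y + 5). RACE on y (W-W).
Steps 4,5: same thread (B). No race.
Steps 5,6: B(y = x) vs A(x = x * -1). RACE on x (R-W).
Steps 6,7: A(x = x * -1) vs C(y = x + 1). RACE on x (W-R).
Steps 7,8: same thread (C). No race.
Steps 8,9: C(x = y) vs A(x = y). RACE on x (W-W).
Steps 9,10: A(x = y) vs B(y = y + 3). RACE on y (R-W).
First conflict at steps 2,3.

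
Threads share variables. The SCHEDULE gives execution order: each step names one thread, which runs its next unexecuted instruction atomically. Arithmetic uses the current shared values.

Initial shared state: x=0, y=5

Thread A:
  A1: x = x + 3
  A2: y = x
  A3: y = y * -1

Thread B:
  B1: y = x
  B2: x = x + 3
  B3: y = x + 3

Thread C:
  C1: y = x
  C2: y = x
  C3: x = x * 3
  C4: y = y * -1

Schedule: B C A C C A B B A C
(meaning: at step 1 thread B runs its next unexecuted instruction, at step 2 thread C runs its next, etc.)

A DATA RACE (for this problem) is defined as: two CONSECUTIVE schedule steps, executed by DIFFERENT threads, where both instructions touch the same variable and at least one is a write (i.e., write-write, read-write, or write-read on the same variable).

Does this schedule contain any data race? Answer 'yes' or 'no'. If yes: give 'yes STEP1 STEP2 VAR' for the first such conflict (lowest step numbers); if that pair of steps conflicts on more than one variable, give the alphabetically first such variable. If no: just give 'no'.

Steps 1,2: B(y = x) vs C(y = x). RACE on y (W-W).
Steps 2,3: C(y = x) vs A(x = x + 3). RACE on x (R-W).
Steps 3,4: A(x = x + 3) vs C(y = x). RACE on x (W-R).
Steps 4,5: same thread (C). No race.
Steps 5,6: C(x = x * 3) vs A(y = x). RACE on x (W-R).
Steps 6,7: A(y = x) vs B(x = x + 3). RACE on x (R-W).
Steps 7,8: same thread (B). No race.
Steps 8,9: B(y = x + 3) vs A(y = y * -1). RACE on y (W-W).
Steps 9,10: A(y = y * -1) vs C(y = y * -1). RACE on y (W-W).
First conflict at steps 1,2.

Answer: yes 1 2 y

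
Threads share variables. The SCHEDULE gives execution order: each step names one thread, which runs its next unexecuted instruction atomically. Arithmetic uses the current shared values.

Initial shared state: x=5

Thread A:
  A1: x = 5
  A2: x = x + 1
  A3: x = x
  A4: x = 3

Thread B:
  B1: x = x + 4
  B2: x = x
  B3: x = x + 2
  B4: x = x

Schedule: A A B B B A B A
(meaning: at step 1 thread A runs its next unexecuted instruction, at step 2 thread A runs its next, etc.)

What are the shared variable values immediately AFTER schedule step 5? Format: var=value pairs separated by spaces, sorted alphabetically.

Answer: x=12

Derivation:
Step 1: thread A executes A1 (x = 5). Shared: x=5. PCs: A@1 B@0
Step 2: thread A executes A2 (x = x + 1). Shared: x=6. PCs: A@2 B@0
Step 3: thread B executes B1 (x = x + 4). Shared: x=10. PCs: A@2 B@1
Step 4: thread B executes B2 (x = x). Shared: x=10. PCs: A@2 B@2
Step 5: thread B executes B3 (x = x + 2). Shared: x=12. PCs: A@2 B@3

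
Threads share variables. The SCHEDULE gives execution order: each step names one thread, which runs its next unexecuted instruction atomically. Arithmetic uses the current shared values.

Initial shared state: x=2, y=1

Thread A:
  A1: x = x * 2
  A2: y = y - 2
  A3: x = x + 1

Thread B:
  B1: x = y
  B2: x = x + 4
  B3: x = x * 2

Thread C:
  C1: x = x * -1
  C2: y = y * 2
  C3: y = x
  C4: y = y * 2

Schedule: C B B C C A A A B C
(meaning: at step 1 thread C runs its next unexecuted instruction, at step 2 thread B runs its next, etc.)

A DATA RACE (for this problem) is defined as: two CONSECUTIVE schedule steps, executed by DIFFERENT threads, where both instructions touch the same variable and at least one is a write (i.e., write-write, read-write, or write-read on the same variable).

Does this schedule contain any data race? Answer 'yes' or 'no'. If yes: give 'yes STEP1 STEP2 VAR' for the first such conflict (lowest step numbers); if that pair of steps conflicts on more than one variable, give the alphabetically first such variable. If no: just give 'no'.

Answer: yes 1 2 x

Derivation:
Steps 1,2: C(x = x * -1) vs B(x = y). RACE on x (W-W).
Steps 2,3: same thread (B). No race.
Steps 3,4: B(r=x,w=x) vs C(r=y,w=y). No conflict.
Steps 4,5: same thread (C). No race.
Steps 5,6: C(y = x) vs A(x = x * 2). RACE on x (R-W).
Steps 6,7: same thread (A). No race.
Steps 7,8: same thread (A). No race.
Steps 8,9: A(x = x + 1) vs B(x = x * 2). RACE on x (W-W).
Steps 9,10: B(r=x,w=x) vs C(r=y,w=y). No conflict.
First conflict at steps 1,2.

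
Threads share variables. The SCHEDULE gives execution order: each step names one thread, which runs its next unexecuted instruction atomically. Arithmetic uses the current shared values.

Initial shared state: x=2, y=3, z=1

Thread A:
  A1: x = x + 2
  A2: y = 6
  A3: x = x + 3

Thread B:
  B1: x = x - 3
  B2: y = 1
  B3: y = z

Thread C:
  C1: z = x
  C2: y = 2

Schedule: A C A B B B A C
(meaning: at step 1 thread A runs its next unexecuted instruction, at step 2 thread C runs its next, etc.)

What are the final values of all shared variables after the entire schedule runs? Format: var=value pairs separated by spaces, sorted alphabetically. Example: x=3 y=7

Answer: x=4 y=2 z=4

Derivation:
Step 1: thread A executes A1 (x = x + 2). Shared: x=4 y=3 z=1. PCs: A@1 B@0 C@0
Step 2: thread C executes C1 (z = x). Shared: x=4 y=3 z=4. PCs: A@1 B@0 C@1
Step 3: thread A executes A2 (y = 6). Shared: x=4 y=6 z=4. PCs: A@2 B@0 C@1
Step 4: thread B executes B1 (x = x - 3). Shared: x=1 y=6 z=4. PCs: A@2 B@1 C@1
Step 5: thread B executes B2 (y = 1). Shared: x=1 y=1 z=4. PCs: A@2 B@2 C@1
Step 6: thread B executes B3 (y = z). Shared: x=1 y=4 z=4. PCs: A@2 B@3 C@1
Step 7: thread A executes A3 (x = x + 3). Shared: x=4 y=4 z=4. PCs: A@3 B@3 C@1
Step 8: thread C executes C2 (y = 2). Shared: x=4 y=2 z=4. PCs: A@3 B@3 C@2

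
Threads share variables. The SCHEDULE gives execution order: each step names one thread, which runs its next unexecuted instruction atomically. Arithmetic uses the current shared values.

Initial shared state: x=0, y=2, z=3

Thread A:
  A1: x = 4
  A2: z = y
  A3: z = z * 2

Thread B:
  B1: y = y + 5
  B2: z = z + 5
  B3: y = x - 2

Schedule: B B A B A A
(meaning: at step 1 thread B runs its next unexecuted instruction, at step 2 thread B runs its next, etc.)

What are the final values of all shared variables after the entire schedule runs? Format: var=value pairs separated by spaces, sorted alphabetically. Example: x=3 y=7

Answer: x=4 y=2 z=4

Derivation:
Step 1: thread B executes B1 (y = y + 5). Shared: x=0 y=7 z=3. PCs: A@0 B@1
Step 2: thread B executes B2 (z = z + 5). Shared: x=0 y=7 z=8. PCs: A@0 B@2
Step 3: thread A executes A1 (x = 4). Shared: x=4 y=7 z=8. PCs: A@1 B@2
Step 4: thread B executes B3 (y = x - 2). Shared: x=4 y=2 z=8. PCs: A@1 B@3
Step 5: thread A executes A2 (z = y). Shared: x=4 y=2 z=2. PCs: A@2 B@3
Step 6: thread A executes A3 (z = z * 2). Shared: x=4 y=2 z=4. PCs: A@3 B@3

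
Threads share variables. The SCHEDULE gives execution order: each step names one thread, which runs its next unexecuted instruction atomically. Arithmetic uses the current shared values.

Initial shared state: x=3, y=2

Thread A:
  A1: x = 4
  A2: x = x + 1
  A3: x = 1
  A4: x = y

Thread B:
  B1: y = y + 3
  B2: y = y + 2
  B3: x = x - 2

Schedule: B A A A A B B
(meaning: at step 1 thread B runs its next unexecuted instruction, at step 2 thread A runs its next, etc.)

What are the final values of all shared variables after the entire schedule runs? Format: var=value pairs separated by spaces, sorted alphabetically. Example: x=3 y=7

Answer: x=3 y=7

Derivation:
Step 1: thread B executes B1 (y = y + 3). Shared: x=3 y=5. PCs: A@0 B@1
Step 2: thread A executes A1 (x = 4). Shared: x=4 y=5. PCs: A@1 B@1
Step 3: thread A executes A2 (x = x + 1). Shared: x=5 y=5. PCs: A@2 B@1
Step 4: thread A executes A3 (x = 1). Shared: x=1 y=5. PCs: A@3 B@1
Step 5: thread A executes A4 (x = y). Shared: x=5 y=5. PCs: A@4 B@1
Step 6: thread B executes B2 (y = y + 2). Shared: x=5 y=7. PCs: A@4 B@2
Step 7: thread B executes B3 (x = x - 2). Shared: x=3 y=7. PCs: A@4 B@3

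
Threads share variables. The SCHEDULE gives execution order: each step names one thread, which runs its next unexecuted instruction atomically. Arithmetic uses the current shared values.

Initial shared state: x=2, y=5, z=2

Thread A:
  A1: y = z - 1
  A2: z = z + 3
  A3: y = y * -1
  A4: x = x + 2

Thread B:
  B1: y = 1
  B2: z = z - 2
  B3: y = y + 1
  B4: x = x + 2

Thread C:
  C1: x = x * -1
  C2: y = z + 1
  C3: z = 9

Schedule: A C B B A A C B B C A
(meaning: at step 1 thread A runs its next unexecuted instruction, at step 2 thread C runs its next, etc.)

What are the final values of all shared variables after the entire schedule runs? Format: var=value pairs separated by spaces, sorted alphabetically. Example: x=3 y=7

Step 1: thread A executes A1 (y = z - 1). Shared: x=2 y=1 z=2. PCs: A@1 B@0 C@0
Step 2: thread C executes C1 (x = x * -1). Shared: x=-2 y=1 z=2. PCs: A@1 B@0 C@1
Step 3: thread B executes B1 (y = 1). Shared: x=-2 y=1 z=2. PCs: A@1 B@1 C@1
Step 4: thread B executes B2 (z = z - 2). Shared: x=-2 y=1 z=0. PCs: A@1 B@2 C@1
Step 5: thread A executes A2 (z = z + 3). Shared: x=-2 y=1 z=3. PCs: A@2 B@2 C@1
Step 6: thread A executes A3 (y = y * -1). Shared: x=-2 y=-1 z=3. PCs: A@3 B@2 C@1
Step 7: thread C executes C2 (y = z + 1). Shared: x=-2 y=4 z=3. PCs: A@3 B@2 C@2
Step 8: thread B executes B3 (y = y + 1). Shared: x=-2 y=5 z=3. PCs: A@3 B@3 C@2
Step 9: thread B executes B4 (x = x + 2). Shared: x=0 y=5 z=3. PCs: A@3 B@4 C@2
Step 10: thread C executes C3 (z = 9). Shared: x=0 y=5 z=9. PCs: A@3 B@4 C@3
Step 11: thread A executes A4 (x = x + 2). Shared: x=2 y=5 z=9. PCs: A@4 B@4 C@3

Answer: x=2 y=5 z=9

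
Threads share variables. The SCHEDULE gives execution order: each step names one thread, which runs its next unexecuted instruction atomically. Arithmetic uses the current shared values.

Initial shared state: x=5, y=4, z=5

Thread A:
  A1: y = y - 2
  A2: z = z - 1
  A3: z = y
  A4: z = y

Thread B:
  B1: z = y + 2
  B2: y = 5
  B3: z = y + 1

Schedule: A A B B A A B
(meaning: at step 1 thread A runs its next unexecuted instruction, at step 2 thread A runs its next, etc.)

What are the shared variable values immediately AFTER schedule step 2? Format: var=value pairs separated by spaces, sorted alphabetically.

Answer: x=5 y=2 z=4

Derivation:
Step 1: thread A executes A1 (y = y - 2). Shared: x=5 y=2 z=5. PCs: A@1 B@0
Step 2: thread A executes A2 (z = z - 1). Shared: x=5 y=2 z=4. PCs: A@2 B@0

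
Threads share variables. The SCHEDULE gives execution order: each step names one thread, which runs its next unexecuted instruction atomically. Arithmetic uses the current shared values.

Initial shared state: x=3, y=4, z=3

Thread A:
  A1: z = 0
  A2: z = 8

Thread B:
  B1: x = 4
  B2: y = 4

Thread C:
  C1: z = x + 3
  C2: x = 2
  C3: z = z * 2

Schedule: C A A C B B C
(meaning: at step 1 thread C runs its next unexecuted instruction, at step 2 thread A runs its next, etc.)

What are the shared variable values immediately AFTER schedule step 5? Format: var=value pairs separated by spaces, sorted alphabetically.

Step 1: thread C executes C1 (z = x + 3). Shared: x=3 y=4 z=6. PCs: A@0 B@0 C@1
Step 2: thread A executes A1 (z = 0). Shared: x=3 y=4 z=0. PCs: A@1 B@0 C@1
Step 3: thread A executes A2 (z = 8). Shared: x=3 y=4 z=8. PCs: A@2 B@0 C@1
Step 4: thread C executes C2 (x = 2). Shared: x=2 y=4 z=8. PCs: A@2 B@0 C@2
Step 5: thread B executes B1 (x = 4). Shared: x=4 y=4 z=8. PCs: A@2 B@1 C@2

Answer: x=4 y=4 z=8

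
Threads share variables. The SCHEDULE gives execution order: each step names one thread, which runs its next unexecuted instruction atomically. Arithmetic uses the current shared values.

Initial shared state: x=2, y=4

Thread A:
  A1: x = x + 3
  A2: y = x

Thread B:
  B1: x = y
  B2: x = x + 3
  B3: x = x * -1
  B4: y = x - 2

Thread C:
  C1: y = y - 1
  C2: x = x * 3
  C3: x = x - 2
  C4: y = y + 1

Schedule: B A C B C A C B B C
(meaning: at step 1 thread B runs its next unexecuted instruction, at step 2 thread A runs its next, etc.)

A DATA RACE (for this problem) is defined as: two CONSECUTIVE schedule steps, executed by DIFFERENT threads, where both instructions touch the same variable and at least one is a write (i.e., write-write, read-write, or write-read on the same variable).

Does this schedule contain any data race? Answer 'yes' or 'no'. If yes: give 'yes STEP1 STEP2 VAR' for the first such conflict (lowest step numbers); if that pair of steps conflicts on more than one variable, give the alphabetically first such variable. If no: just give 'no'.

Steps 1,2: B(x = y) vs A(x = x + 3). RACE on x (W-W).
Steps 2,3: A(r=x,w=x) vs C(r=y,w=y). No conflict.
Steps 3,4: C(r=y,w=y) vs B(r=x,w=x). No conflict.
Steps 4,5: B(x = x + 3) vs C(x = x * 3). RACE on x (W-W).
Steps 5,6: C(x = x * 3) vs A(y = x). RACE on x (W-R).
Steps 6,7: A(y = x) vs C(x = x - 2). RACE on x (R-W).
Steps 7,8: C(x = x - 2) vs B(x = x * -1). RACE on x (W-W).
Steps 8,9: same thread (B). No race.
Steps 9,10: B(y = x - 2) vs C(y = y + 1). RACE on y (W-W).
First conflict at steps 1,2.

Answer: yes 1 2 x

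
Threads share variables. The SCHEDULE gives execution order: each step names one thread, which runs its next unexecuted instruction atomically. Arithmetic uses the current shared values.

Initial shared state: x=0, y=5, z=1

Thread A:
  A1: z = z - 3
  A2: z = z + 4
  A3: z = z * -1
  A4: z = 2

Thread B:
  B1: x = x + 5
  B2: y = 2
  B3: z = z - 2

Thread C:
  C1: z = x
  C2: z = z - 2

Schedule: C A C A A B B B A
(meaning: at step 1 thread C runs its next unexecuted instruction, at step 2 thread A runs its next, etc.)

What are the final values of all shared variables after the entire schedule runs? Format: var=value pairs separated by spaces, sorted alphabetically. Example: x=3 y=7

Answer: x=5 y=2 z=2

Derivation:
Step 1: thread C executes C1 (z = x). Shared: x=0 y=5 z=0. PCs: A@0 B@0 C@1
Step 2: thread A executes A1 (z = z - 3). Shared: x=0 y=5 z=-3. PCs: A@1 B@0 C@1
Step 3: thread C executes C2 (z = z - 2). Shared: x=0 y=5 z=-5. PCs: A@1 B@0 C@2
Step 4: thread A executes A2 (z = z + 4). Shared: x=0 y=5 z=-1. PCs: A@2 B@0 C@2
Step 5: thread A executes A3 (z = z * -1). Shared: x=0 y=5 z=1. PCs: A@3 B@0 C@2
Step 6: thread B executes B1 (x = x + 5). Shared: x=5 y=5 z=1. PCs: A@3 B@1 C@2
Step 7: thread B executes B2 (y = 2). Shared: x=5 y=2 z=1. PCs: A@3 B@2 C@2
Step 8: thread B executes B3 (z = z - 2). Shared: x=5 y=2 z=-1. PCs: A@3 B@3 C@2
Step 9: thread A executes A4 (z = 2). Shared: x=5 y=2 z=2. PCs: A@4 B@3 C@2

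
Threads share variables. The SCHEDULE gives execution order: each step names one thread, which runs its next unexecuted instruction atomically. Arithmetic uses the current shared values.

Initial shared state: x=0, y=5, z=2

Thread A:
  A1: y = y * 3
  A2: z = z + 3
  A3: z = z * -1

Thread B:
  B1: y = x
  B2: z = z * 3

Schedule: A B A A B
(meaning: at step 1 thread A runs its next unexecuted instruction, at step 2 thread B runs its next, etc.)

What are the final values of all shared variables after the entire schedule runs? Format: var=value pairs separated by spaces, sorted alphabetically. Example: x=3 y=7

Step 1: thread A executes A1 (y = y * 3). Shared: x=0 y=15 z=2. PCs: A@1 B@0
Step 2: thread B executes B1 (y = x). Shared: x=0 y=0 z=2. PCs: A@1 B@1
Step 3: thread A executes A2 (z = z + 3). Shared: x=0 y=0 z=5. PCs: A@2 B@1
Step 4: thread A executes A3 (z = z * -1). Shared: x=0 y=0 z=-5. PCs: A@3 B@1
Step 5: thread B executes B2 (z = z * 3). Shared: x=0 y=0 z=-15. PCs: A@3 B@2

Answer: x=0 y=0 z=-15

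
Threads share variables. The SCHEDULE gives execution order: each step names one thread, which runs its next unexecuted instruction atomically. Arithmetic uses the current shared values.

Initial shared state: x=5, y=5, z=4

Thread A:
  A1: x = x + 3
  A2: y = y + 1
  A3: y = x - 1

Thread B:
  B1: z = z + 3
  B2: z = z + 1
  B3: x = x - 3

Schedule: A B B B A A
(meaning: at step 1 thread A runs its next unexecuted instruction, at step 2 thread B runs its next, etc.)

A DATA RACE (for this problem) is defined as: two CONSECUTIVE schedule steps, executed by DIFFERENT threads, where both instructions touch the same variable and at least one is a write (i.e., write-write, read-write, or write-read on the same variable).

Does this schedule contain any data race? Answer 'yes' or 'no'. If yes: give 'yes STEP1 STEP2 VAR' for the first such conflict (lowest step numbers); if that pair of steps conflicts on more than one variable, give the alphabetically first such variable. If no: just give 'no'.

Answer: no

Derivation:
Steps 1,2: A(r=x,w=x) vs B(r=z,w=z). No conflict.
Steps 2,3: same thread (B). No race.
Steps 3,4: same thread (B). No race.
Steps 4,5: B(r=x,w=x) vs A(r=y,w=y). No conflict.
Steps 5,6: same thread (A). No race.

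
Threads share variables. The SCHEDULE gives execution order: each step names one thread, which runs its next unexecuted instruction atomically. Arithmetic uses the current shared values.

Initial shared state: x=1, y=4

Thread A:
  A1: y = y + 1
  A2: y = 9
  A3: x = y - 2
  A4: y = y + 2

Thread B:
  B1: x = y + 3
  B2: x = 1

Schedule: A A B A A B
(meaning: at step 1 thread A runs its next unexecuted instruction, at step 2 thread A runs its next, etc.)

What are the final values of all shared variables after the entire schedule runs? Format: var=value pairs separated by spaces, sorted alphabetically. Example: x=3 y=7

Answer: x=1 y=11

Derivation:
Step 1: thread A executes A1 (y = y + 1). Shared: x=1 y=5. PCs: A@1 B@0
Step 2: thread A executes A2 (y = 9). Shared: x=1 y=9. PCs: A@2 B@0
Step 3: thread B executes B1 (x = y + 3). Shared: x=12 y=9. PCs: A@2 B@1
Step 4: thread A executes A3 (x = y - 2). Shared: x=7 y=9. PCs: A@3 B@1
Step 5: thread A executes A4 (y = y + 2). Shared: x=7 y=11. PCs: A@4 B@1
Step 6: thread B executes B2 (x = 1). Shared: x=1 y=11. PCs: A@4 B@2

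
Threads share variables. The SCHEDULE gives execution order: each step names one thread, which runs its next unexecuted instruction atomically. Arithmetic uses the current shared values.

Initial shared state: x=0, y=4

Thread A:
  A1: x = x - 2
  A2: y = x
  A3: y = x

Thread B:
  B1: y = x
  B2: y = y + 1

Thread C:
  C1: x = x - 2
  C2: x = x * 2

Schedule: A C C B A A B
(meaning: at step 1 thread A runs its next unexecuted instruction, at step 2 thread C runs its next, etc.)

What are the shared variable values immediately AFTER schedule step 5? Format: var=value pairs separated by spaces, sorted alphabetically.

Step 1: thread A executes A1 (x = x - 2). Shared: x=-2 y=4. PCs: A@1 B@0 C@0
Step 2: thread C executes C1 (x = x - 2). Shared: x=-4 y=4. PCs: A@1 B@0 C@1
Step 3: thread C executes C2 (x = x * 2). Shared: x=-8 y=4. PCs: A@1 B@0 C@2
Step 4: thread B executes B1 (y = x). Shared: x=-8 y=-8. PCs: A@1 B@1 C@2
Step 5: thread A executes A2 (y = x). Shared: x=-8 y=-8. PCs: A@2 B@1 C@2

Answer: x=-8 y=-8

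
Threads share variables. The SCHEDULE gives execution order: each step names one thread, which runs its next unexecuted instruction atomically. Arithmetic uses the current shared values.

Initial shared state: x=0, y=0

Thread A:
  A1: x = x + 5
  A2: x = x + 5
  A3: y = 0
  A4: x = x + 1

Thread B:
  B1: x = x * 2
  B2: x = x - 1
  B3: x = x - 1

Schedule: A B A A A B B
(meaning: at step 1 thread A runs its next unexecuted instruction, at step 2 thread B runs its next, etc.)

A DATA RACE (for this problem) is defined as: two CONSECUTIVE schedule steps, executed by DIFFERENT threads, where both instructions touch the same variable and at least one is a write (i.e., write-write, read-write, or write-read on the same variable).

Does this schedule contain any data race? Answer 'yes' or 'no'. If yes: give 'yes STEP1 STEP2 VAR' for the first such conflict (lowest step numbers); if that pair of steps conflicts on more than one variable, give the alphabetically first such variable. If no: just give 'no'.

Answer: yes 1 2 x

Derivation:
Steps 1,2: A(x = x + 5) vs B(x = x * 2). RACE on x (W-W).
Steps 2,3: B(x = x * 2) vs A(x = x + 5). RACE on x (W-W).
Steps 3,4: same thread (A). No race.
Steps 4,5: same thread (A). No race.
Steps 5,6: A(x = x + 1) vs B(x = x - 1). RACE on x (W-W).
Steps 6,7: same thread (B). No race.
First conflict at steps 1,2.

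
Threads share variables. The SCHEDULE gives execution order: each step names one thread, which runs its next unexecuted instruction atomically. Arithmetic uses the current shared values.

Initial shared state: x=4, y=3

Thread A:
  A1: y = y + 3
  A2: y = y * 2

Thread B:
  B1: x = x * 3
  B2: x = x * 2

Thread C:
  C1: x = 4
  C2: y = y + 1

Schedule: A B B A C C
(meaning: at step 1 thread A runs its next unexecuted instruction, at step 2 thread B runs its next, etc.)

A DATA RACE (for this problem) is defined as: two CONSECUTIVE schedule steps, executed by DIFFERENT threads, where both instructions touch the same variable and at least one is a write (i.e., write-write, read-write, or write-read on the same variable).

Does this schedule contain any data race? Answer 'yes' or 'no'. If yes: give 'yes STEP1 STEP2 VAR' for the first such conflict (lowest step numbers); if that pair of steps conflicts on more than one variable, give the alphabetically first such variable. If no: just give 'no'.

Steps 1,2: A(r=y,w=y) vs B(r=x,w=x). No conflict.
Steps 2,3: same thread (B). No race.
Steps 3,4: B(r=x,w=x) vs A(r=y,w=y). No conflict.
Steps 4,5: A(r=y,w=y) vs C(r=-,w=x). No conflict.
Steps 5,6: same thread (C). No race.

Answer: no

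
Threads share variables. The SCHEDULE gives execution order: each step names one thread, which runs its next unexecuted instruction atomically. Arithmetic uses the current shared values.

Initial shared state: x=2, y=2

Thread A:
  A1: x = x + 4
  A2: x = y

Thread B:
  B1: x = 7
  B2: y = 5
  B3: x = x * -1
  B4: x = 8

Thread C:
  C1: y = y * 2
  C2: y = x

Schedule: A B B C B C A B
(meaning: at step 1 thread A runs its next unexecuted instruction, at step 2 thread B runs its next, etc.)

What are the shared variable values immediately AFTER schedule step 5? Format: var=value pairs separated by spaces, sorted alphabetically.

Answer: x=-7 y=10

Derivation:
Step 1: thread A executes A1 (x = x + 4). Shared: x=6 y=2. PCs: A@1 B@0 C@0
Step 2: thread B executes B1 (x = 7). Shared: x=7 y=2. PCs: A@1 B@1 C@0
Step 3: thread B executes B2 (y = 5). Shared: x=7 y=5. PCs: A@1 B@2 C@0
Step 4: thread C executes C1 (y = y * 2). Shared: x=7 y=10. PCs: A@1 B@2 C@1
Step 5: thread B executes B3 (x = x * -1). Shared: x=-7 y=10. PCs: A@1 B@3 C@1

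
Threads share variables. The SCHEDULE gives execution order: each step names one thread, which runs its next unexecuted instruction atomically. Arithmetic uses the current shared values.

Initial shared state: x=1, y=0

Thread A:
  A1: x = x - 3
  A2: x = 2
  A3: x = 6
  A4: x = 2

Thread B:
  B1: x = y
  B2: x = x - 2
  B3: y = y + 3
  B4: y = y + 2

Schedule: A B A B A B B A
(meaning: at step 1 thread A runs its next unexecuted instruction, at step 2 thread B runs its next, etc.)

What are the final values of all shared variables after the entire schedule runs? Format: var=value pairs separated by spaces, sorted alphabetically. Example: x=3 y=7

Step 1: thread A executes A1 (x = x - 3). Shared: x=-2 y=0. PCs: A@1 B@0
Step 2: thread B executes B1 (x = y). Shared: x=0 y=0. PCs: A@1 B@1
Step 3: thread A executes A2 (x = 2). Shared: x=2 y=0. PCs: A@2 B@1
Step 4: thread B executes B2 (x = x - 2). Shared: x=0 y=0. PCs: A@2 B@2
Step 5: thread A executes A3 (x = 6). Shared: x=6 y=0. PCs: A@3 B@2
Step 6: thread B executes B3 (y = y + 3). Shared: x=6 y=3. PCs: A@3 B@3
Step 7: thread B executes B4 (y = y + 2). Shared: x=6 y=5. PCs: A@3 B@4
Step 8: thread A executes A4 (x = 2). Shared: x=2 y=5. PCs: A@4 B@4

Answer: x=2 y=5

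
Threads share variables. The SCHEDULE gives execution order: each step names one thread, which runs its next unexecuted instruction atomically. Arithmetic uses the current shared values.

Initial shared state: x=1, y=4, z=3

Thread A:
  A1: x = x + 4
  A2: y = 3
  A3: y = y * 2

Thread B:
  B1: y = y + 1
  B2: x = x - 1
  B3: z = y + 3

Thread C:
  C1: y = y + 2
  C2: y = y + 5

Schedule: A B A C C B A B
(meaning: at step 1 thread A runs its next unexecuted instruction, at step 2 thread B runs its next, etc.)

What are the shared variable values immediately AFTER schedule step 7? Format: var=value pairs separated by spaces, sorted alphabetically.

Step 1: thread A executes A1 (x = x + 4). Shared: x=5 y=4 z=3. PCs: A@1 B@0 C@0
Step 2: thread B executes B1 (y = y + 1). Shared: x=5 y=5 z=3. PCs: A@1 B@1 C@0
Step 3: thread A executes A2 (y = 3). Shared: x=5 y=3 z=3. PCs: A@2 B@1 C@0
Step 4: thread C executes C1 (y = y + 2). Shared: x=5 y=5 z=3. PCs: A@2 B@1 C@1
Step 5: thread C executes C2 (y = y + 5). Shared: x=5 y=10 z=3. PCs: A@2 B@1 C@2
Step 6: thread B executes B2 (x = x - 1). Shared: x=4 y=10 z=3. PCs: A@2 B@2 C@2
Step 7: thread A executes A3 (y = y * 2). Shared: x=4 y=20 z=3. PCs: A@3 B@2 C@2

Answer: x=4 y=20 z=3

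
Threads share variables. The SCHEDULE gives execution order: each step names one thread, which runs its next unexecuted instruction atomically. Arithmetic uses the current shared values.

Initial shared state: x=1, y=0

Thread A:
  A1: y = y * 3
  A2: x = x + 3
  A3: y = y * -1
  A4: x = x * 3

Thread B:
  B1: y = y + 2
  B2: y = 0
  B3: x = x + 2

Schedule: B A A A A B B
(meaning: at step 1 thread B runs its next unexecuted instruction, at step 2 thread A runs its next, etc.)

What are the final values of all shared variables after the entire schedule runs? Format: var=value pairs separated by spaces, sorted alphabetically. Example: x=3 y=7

Answer: x=14 y=0

Derivation:
Step 1: thread B executes B1 (y = y + 2). Shared: x=1 y=2. PCs: A@0 B@1
Step 2: thread A executes A1 (y = y * 3). Shared: x=1 y=6. PCs: A@1 B@1
Step 3: thread A executes A2 (x = x + 3). Shared: x=4 y=6. PCs: A@2 B@1
Step 4: thread A executes A3 (y = y * -1). Shared: x=4 y=-6. PCs: A@3 B@1
Step 5: thread A executes A4 (x = x * 3). Shared: x=12 y=-6. PCs: A@4 B@1
Step 6: thread B executes B2 (y = 0). Shared: x=12 y=0. PCs: A@4 B@2
Step 7: thread B executes B3 (x = x + 2). Shared: x=14 y=0. PCs: A@4 B@3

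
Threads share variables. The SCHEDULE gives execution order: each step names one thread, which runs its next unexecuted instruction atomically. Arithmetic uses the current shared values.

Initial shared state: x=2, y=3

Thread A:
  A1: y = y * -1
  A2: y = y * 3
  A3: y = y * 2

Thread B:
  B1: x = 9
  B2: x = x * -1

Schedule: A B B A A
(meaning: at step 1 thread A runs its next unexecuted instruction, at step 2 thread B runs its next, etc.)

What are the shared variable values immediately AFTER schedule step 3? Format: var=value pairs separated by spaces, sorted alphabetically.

Answer: x=-9 y=-3

Derivation:
Step 1: thread A executes A1 (y = y * -1). Shared: x=2 y=-3. PCs: A@1 B@0
Step 2: thread B executes B1 (x = 9). Shared: x=9 y=-3. PCs: A@1 B@1
Step 3: thread B executes B2 (x = x * -1). Shared: x=-9 y=-3. PCs: A@1 B@2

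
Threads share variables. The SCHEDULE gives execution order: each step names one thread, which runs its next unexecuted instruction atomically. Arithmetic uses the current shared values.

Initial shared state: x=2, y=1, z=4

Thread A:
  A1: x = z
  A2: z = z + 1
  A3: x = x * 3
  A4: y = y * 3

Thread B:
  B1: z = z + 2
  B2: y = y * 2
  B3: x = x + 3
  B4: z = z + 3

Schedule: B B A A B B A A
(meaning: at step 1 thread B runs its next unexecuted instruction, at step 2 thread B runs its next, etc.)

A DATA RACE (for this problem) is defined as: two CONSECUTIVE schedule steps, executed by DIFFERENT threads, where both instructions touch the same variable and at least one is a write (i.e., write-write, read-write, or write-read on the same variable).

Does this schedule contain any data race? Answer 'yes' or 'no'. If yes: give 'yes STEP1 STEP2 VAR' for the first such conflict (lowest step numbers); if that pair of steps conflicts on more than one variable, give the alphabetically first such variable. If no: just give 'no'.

Steps 1,2: same thread (B). No race.
Steps 2,3: B(r=y,w=y) vs A(r=z,w=x). No conflict.
Steps 3,4: same thread (A). No race.
Steps 4,5: A(r=z,w=z) vs B(r=x,w=x). No conflict.
Steps 5,6: same thread (B). No race.
Steps 6,7: B(r=z,w=z) vs A(r=x,w=x). No conflict.
Steps 7,8: same thread (A). No race.

Answer: no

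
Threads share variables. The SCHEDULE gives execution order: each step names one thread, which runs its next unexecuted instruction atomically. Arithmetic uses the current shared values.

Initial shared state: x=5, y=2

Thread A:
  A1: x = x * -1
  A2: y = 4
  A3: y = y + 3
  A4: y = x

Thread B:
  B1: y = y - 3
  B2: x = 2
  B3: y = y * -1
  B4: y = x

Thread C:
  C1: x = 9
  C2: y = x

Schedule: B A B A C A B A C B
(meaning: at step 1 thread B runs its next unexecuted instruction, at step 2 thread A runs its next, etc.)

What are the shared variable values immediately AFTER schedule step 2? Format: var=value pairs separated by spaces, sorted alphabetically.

Answer: x=-5 y=-1

Derivation:
Step 1: thread B executes B1 (y = y - 3). Shared: x=5 y=-1. PCs: A@0 B@1 C@0
Step 2: thread A executes A1 (x = x * -1). Shared: x=-5 y=-1. PCs: A@1 B@1 C@0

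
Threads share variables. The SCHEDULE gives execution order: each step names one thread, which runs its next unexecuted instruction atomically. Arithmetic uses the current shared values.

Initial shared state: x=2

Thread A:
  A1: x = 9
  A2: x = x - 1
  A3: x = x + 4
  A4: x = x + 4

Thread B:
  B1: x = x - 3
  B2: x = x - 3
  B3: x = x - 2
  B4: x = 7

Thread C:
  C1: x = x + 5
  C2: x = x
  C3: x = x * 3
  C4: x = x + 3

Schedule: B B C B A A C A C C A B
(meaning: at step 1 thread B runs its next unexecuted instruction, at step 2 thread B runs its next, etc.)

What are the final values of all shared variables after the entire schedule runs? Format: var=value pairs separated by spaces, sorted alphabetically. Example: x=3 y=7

Step 1: thread B executes B1 (x = x - 3). Shared: x=-1. PCs: A@0 B@1 C@0
Step 2: thread B executes B2 (x = x - 3). Shared: x=-4. PCs: A@0 B@2 C@0
Step 3: thread C executes C1 (x = x + 5). Shared: x=1. PCs: A@0 B@2 C@1
Step 4: thread B executes B3 (x = x - 2). Shared: x=-1. PCs: A@0 B@3 C@1
Step 5: thread A executes A1 (x = 9). Shared: x=9. PCs: A@1 B@3 C@1
Step 6: thread A executes A2 (x = x - 1). Shared: x=8. PCs: A@2 B@3 C@1
Step 7: thread C executes C2 (x = x). Shared: x=8. PCs: A@2 B@3 C@2
Step 8: thread A executes A3 (x = x + 4). Shared: x=12. PCs: A@3 B@3 C@2
Step 9: thread C executes C3 (x = x * 3). Shared: x=36. PCs: A@3 B@3 C@3
Step 10: thread C executes C4 (x = x + 3). Shared: x=39. PCs: A@3 B@3 C@4
Step 11: thread A executes A4 (x = x + 4). Shared: x=43. PCs: A@4 B@3 C@4
Step 12: thread B executes B4 (x = 7). Shared: x=7. PCs: A@4 B@4 C@4

Answer: x=7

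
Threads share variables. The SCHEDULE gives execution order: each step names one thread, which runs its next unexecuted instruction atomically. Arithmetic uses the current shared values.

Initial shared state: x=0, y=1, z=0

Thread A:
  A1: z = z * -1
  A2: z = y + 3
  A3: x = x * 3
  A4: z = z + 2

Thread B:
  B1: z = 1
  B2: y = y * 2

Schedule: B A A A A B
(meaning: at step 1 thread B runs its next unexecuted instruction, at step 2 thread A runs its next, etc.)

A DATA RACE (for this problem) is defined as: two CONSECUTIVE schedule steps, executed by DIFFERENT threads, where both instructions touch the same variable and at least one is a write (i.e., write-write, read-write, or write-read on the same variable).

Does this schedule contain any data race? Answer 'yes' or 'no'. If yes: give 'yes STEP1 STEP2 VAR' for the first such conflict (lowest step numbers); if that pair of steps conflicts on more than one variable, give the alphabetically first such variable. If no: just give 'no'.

Answer: yes 1 2 z

Derivation:
Steps 1,2: B(z = 1) vs A(z = z * -1). RACE on z (W-W).
Steps 2,3: same thread (A). No race.
Steps 3,4: same thread (A). No race.
Steps 4,5: same thread (A). No race.
Steps 5,6: A(r=z,w=z) vs B(r=y,w=y). No conflict.
First conflict at steps 1,2.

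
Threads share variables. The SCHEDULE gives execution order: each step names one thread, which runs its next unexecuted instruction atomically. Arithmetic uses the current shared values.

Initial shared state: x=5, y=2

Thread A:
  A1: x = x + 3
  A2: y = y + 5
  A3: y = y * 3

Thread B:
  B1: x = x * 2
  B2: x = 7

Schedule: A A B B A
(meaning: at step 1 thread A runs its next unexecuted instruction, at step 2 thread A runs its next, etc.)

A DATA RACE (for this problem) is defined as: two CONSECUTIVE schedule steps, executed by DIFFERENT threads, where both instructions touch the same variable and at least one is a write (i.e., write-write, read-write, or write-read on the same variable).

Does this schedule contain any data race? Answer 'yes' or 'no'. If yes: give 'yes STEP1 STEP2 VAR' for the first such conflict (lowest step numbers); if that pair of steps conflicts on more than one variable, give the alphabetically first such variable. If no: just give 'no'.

Answer: no

Derivation:
Steps 1,2: same thread (A). No race.
Steps 2,3: A(r=y,w=y) vs B(r=x,w=x). No conflict.
Steps 3,4: same thread (B). No race.
Steps 4,5: B(r=-,w=x) vs A(r=y,w=y). No conflict.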